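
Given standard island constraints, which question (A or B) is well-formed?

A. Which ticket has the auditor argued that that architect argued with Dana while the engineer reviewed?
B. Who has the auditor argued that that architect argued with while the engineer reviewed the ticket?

In A, the wh-phrase is extracted from inside an adjunct island (introduced by "while"), which blocks movement.
In B, the extraction path crosses only that-complement boundaries, which are transparent.
So B is grammatical.

B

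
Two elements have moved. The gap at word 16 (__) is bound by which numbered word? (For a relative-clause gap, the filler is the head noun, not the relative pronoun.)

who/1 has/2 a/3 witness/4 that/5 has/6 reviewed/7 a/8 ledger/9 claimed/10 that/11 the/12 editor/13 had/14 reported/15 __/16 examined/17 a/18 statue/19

The marked gap is the subject of "examined".
Its filler is the fronted wh-phrase "who", at word 1.
(The other dependency links word 4 to a gap after word 5.)

1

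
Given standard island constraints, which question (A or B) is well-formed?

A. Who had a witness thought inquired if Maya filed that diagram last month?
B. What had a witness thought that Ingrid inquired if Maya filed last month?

A

In B, the wh-phrase is extracted from inside a wh-island (introduced by "if"), which blocks movement.
In A, the extraction path crosses only that-complement boundaries, which are transparent.
So A is grammatical.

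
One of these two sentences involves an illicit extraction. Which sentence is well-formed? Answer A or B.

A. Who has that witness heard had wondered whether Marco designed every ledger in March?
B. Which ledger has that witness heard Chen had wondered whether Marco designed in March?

A

In B, the wh-phrase is extracted from inside a wh-island (introduced by "whether"), which blocks movement.
In A, the extraction path crosses only that-complement boundaries, which are transparent.
So A is grammatical.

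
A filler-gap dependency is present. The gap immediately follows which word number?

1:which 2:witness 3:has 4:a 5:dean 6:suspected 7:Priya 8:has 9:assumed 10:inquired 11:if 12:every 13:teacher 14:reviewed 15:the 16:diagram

9

The displaced element is "which witness" (word 2).
It is linked across 2 clause boundaries (Ø → Ø).
It functions as the subject of "inquired", so the gap sits immediately after word 9 ("assumed").
Base order: A dean has suspected Priya has assumed which witness inquired if every teacher reviewed the diagram.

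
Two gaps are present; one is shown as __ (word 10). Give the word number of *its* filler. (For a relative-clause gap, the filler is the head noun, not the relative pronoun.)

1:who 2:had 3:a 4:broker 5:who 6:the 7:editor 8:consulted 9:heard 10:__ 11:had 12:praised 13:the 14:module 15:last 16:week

1

The marked gap is the subject of "praised".
Its filler is the fronted wh-phrase "who", at word 1.
(The other dependency links word 4 to a gap after word 8.)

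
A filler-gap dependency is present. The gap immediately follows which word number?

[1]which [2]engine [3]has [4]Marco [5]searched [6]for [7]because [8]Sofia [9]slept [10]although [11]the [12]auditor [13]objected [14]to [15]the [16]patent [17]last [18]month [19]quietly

The displaced element is "which engine" (word 2).
It functions as the object of the preposition "for" of "searched", so the gap sits immediately after word 6 ("for").
Base order: Marco has searched for which engine because Sofia slept although the auditor objected to the patent last month quietly.

6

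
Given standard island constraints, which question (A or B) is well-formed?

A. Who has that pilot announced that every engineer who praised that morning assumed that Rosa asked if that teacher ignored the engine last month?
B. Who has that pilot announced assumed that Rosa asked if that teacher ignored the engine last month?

B

In A, the wh-phrase is extracted from inside a complex-NP island (relative clause) (introduced by "who"), which blocks movement.
In B, the extraction path crosses only that-complement boundaries, which are transparent.
So B is grammatical.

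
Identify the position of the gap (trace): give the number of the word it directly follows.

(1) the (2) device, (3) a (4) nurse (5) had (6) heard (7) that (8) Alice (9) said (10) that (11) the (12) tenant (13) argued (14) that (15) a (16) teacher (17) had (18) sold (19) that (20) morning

The displaced element is "the device" (word 2).
It is linked across 3 clause boundaries (that → that → that).
It functions as the direct object of "sold", so the gap sits immediately after word 18 ("sold").
Base order: A nurse had heard that Alice said that the tenant argued that a teacher had sold the device that morning.

18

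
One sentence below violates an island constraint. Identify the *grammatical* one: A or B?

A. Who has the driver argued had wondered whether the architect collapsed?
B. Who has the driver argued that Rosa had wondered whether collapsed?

A

In B, the wh-phrase is extracted from inside a wh-island (introduced by "whether"), which blocks movement.
In A, the extraction path crosses only that-complement boundaries, which are transparent.
So A is grammatical.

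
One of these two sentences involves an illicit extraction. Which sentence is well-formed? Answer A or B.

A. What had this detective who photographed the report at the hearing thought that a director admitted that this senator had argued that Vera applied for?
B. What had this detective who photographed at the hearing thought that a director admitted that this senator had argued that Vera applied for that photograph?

A

In B, the wh-phrase is extracted from inside a complex-NP island (relative clause) (introduced by "who"), which blocks movement.
In A, the extraction path crosses only that-complement boundaries, which are transparent.
So A is grammatical.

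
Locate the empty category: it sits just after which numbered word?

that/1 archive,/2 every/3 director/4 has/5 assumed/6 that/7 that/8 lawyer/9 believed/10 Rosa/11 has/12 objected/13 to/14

14

The displaced element is "that archive" (word 2).
It is linked across 2 clause boundaries (that → Ø).
It functions as the object of the preposition "to" of "objected", so the gap sits immediately after word 14 ("to").
Base order: Every director has assumed that that lawyer believed Rosa has objected to that archive.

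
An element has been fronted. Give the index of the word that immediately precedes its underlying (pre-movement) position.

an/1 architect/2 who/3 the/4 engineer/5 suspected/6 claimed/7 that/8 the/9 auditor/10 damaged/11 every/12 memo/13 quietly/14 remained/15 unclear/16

The displaced element is "an architect" (word 2).
It is linked across 1 clause boundary (Ø).
It functions as the subject of "claimed", so the gap sits immediately after word 6 ("suspected").
Base order: The engineer suspected that an architect claimed that the auditor damaged every memo quietly.

6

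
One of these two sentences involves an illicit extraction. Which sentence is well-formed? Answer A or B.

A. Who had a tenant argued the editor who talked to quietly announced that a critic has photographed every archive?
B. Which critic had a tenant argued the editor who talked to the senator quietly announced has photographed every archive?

In A, the wh-phrase is extracted from inside a complex-NP island (relative clause) (introduced by "who"), which blocks movement.
In B, the extraction path crosses only that-complement boundaries, which are transparent.
So B is grammatical.

B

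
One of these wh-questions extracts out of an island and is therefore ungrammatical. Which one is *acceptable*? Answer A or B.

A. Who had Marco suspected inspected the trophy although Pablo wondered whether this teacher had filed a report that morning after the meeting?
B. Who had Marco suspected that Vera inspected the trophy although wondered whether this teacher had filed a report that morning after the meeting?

A

In B, the wh-phrase is extracted from inside an adjunct island (introduced by "although"), which blocks movement.
In A, the extraction path crosses only that-complement boundaries, which are transparent.
So A is grammatical.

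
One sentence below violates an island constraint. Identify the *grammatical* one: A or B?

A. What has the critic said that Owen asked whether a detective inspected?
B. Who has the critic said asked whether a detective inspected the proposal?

In A, the wh-phrase is extracted from inside a wh-island (introduced by "whether"), which blocks movement.
In B, the extraction path crosses only that-complement boundaries, which are transparent.
So B is grammatical.

B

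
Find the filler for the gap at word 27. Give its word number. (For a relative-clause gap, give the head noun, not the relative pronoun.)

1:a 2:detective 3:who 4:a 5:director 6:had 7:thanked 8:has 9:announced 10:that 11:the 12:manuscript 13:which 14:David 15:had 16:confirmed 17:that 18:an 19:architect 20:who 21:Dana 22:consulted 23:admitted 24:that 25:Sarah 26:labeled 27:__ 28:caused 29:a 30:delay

The gap at 27 is the object of "labeled", inside a relative clause.
The relative pronoun is "which" (word 13); it is bound by the head noun immediately before it.
Its filler is the head noun "manuscript", at word 12.

12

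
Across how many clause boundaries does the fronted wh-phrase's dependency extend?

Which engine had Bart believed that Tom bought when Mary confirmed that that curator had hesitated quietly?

"which engine" is extracted from the object of "bought".
Boundaries crossed, outermost first: [that] — 1 in total.

1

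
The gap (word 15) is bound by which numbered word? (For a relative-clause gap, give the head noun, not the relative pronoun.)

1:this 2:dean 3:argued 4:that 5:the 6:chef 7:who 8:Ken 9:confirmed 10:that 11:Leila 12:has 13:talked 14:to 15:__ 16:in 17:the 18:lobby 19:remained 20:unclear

6

The gap at 15 is the prepositional object of "talked", inside a relative clause.
The relative pronoun is "who" (word 7); it is bound by the head noun immediately before it.
Its filler is the head noun "chef", at word 6.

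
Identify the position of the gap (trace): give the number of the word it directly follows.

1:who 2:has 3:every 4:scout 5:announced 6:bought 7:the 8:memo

5

The displaced element is "who" (word 1).
It is linked across 1 clause boundary (Ø).
It functions as the subject of "bought", so the gap sits immediately after word 5 ("announced").
Base order: Every scout has announced that who bought the memo.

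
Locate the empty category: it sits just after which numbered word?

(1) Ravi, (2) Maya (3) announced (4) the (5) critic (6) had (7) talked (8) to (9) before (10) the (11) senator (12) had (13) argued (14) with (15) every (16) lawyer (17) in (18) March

8

The displaced element is "Ravi" (word 1).
It is linked across 1 clause boundary (Ø).
It functions as the object of the preposition "to" of "talked", so the gap sits immediately after word 8 ("to").
Base order: Maya announced the critic had talked to Ravi before the senator had argued with every lawyer in March.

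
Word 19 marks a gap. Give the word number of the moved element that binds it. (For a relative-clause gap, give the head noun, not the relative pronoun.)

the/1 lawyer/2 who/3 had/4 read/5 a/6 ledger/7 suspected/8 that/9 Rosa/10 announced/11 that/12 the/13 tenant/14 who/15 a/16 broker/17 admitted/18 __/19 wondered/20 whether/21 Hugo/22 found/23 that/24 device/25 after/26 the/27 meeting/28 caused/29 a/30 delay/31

The gap at 19 is the subject of "wondered", inside a relative clause.
The relative pronoun is "who" (word 15); it is bound by the head noun immediately before it.
Its filler is the head noun "tenant", at word 14.

14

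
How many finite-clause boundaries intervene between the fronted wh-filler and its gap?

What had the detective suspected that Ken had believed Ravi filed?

2

"what" is extracted from the object of "filed".
Boundaries crossed, outermost first: [that], [Ø] — 2 in total.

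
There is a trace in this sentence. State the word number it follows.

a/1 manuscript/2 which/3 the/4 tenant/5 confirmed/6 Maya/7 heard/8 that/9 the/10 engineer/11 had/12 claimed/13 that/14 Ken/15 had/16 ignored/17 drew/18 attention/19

17

The displaced element is "a manuscript" (word 2).
It is linked across 3 clause boundaries (Ø → that → that).
It functions as the direct object of "ignored", so the gap sits immediately after word 17 ("ignored").
Base order: The tenant confirmed Maya heard that the engineer had claimed that Ken had ignored a manuscript.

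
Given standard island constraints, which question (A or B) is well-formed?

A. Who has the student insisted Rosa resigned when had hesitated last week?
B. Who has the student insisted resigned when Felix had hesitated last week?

B

In A, the wh-phrase is extracted from inside an adjunct island (introduced by "when"), which blocks movement.
In B, the extraction path crosses only that-complement boundaries, which are transparent.
So B is grammatical.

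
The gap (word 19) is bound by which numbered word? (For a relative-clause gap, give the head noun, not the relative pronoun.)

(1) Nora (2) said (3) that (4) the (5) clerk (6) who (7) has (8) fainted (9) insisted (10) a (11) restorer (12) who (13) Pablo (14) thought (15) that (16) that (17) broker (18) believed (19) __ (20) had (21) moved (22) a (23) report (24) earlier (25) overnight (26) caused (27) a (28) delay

The gap at 19 is the subject of "moved", inside a relative clause.
The relative pronoun is "who" (word 12); it is bound by the head noun immediately before it.
Its filler is the head noun "restorer", at word 11.

11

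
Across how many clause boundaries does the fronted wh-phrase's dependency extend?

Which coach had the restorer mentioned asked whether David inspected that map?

"which coach" is extracted from the subject of "asked".
Boundaries crossed, outermost first: [Ø] — 1 in total.

1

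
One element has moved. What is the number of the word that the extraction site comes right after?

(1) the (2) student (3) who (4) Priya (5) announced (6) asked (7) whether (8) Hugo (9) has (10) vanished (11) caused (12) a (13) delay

The displaced element is "the student" (word 2).
It is linked across 1 clause boundary (Ø).
It functions as the subject of "asked", so the gap sits immediately after word 5 ("announced").
Base order: Priya announced the student asked whether Hugo has vanished.

5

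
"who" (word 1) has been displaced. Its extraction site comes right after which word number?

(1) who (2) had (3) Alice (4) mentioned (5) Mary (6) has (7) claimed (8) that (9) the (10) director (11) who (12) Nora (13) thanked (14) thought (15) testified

14

The displaced element is "who" (word 1).
It is linked across 3 clause boundaries (Ø → that → Ø).
It functions as the subject of "testified", so the gap sits immediately after word 14 ("thought").
Base order: Alice had mentioned Mary has claimed that the director who Nora thanked thought that who testified.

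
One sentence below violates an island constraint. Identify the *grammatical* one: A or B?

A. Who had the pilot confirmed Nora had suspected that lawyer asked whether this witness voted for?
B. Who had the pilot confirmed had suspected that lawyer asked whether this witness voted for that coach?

In A, the wh-phrase is extracted from inside a wh-island (introduced by "whether"), which blocks movement.
In B, the extraction path crosses only that-complement boundaries, which are transparent.
So B is grammatical.

B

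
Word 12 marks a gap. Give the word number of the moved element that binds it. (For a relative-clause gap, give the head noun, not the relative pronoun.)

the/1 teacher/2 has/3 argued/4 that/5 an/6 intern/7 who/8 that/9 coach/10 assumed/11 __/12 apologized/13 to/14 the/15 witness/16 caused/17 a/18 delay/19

The gap at 12 is the subject of "apologized", inside a relative clause.
The relative pronoun is "who" (word 8); it is bound by the head noun immediately before it.
Its filler is the head noun "intern", at word 7.

7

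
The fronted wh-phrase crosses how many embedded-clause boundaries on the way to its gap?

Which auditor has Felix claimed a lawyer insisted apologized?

"which auditor" is extracted from the subject of "apologized".
Boundaries crossed, outermost first: [Ø], [Ø] — 2 in total.

2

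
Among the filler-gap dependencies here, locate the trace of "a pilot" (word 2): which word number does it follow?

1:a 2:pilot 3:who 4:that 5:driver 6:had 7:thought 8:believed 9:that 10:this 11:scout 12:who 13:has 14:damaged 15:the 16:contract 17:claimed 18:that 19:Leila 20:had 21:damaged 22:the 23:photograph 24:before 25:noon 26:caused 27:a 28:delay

The displaced element is "a pilot" (word 2).
It is linked across 1 clause boundary (Ø).
It functions as the subject of "believed", so the gap sits immediately after word 7 ("thought").
Base order: That driver had thought a pilot believed that this scout who has damaged the contract claimed that Leila had damaged the photograph before noon.

7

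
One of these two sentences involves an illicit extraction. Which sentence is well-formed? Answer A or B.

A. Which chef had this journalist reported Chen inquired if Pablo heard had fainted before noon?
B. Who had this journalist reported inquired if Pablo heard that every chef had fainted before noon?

B

In A, the wh-phrase is extracted from inside a wh-island (introduced by "if"), which blocks movement.
In B, the extraction path crosses only that-complement boundaries, which are transparent.
So B is grammatical.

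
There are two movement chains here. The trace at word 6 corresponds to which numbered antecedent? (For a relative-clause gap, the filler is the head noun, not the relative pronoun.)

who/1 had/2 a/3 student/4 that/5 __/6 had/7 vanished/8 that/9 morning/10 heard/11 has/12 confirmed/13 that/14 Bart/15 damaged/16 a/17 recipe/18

The marked gap is inside the relative clause, the subject of "vanished".
Its filler is the head noun "student" (via "that"), at word 4.
(The other dependency links word 1 to a gap after word 11.)

4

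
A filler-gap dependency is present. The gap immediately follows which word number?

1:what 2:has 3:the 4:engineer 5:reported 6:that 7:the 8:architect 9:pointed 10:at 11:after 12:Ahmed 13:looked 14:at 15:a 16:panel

The displaced element is "what" (word 1).
It is linked across 1 clause boundary (that).
It functions as the object of the preposition "at" of "pointed", so the gap sits immediately after word 10 ("at").
Base order: The engineer has reported that the architect pointed at what after Ahmed looked at a panel.

10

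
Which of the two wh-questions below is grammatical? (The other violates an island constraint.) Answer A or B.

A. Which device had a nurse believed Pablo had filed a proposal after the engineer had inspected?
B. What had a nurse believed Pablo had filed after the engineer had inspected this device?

In A, the wh-phrase is extracted from inside an adjunct island (introduced by "after"), which blocks movement.
In B, the extraction path crosses only that-complement boundaries, which are transparent.
So B is grammatical.

B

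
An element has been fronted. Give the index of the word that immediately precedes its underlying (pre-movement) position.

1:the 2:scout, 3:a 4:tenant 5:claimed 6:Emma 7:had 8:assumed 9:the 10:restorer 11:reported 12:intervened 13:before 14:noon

The displaced element is "the scout" (word 2).
It is linked across 3 clause boundaries (Ø → Ø → Ø).
It functions as the subject of "intervened", so the gap sits immediately after word 11 ("reported").
Base order: A tenant claimed Emma had assumed the restorer reported that the scout intervened before noon.

11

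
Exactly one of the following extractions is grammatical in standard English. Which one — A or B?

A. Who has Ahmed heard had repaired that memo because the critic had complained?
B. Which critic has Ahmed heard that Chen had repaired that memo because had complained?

In B, the wh-phrase is extracted from inside an adjunct island (introduced by "because"), which blocks movement.
In A, the extraction path crosses only that-complement boundaries, which are transparent.
So A is grammatical.

A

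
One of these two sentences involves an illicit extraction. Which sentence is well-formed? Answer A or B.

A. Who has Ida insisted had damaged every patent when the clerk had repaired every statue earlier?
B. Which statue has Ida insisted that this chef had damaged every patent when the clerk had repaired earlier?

In B, the wh-phrase is extracted from inside an adjunct island (introduced by "when"), which blocks movement.
In A, the extraction path crosses only that-complement boundaries, which are transparent.
So A is grammatical.

A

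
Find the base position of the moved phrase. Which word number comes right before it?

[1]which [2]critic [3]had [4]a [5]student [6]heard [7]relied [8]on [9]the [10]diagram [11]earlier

6

The displaced element is "which critic" (word 2).
It is linked across 1 clause boundary (Ø).
It functions as the subject of "relied", so the gap sits immediately after word 6 ("heard").
Base order: A student had heard that which critic relied on the diagram earlier.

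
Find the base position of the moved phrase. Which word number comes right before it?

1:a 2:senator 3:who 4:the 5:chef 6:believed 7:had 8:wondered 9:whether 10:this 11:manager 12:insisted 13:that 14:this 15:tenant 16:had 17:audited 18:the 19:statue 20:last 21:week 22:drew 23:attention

The displaced element is "a senator" (word 2).
It is linked across 1 clause boundary (Ø).
It functions as the subject of "wondered", so the gap sits immediately after word 6 ("believed").
Base order: The chef believed a senator had wondered whether this manager insisted that this tenant had audited the statue last week.

6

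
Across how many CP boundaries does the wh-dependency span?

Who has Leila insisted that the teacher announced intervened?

2

"who" is extracted from the subject of "intervened".
Boundaries crossed, outermost first: [that], [Ø] — 2 in total.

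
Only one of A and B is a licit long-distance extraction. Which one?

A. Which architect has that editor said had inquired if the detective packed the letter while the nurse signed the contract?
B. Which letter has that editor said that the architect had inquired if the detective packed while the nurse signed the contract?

In B, the wh-phrase is extracted from inside a wh-island (introduced by "if"), which blocks movement.
In A, the extraction path crosses only that-complement boundaries, which are transparent.
So A is grammatical.

A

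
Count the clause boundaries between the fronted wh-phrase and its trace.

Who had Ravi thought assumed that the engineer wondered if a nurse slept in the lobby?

"who" is extracted from the subject of "assumed".
Boundaries crossed, outermost first: [Ø] — 1 in total.

1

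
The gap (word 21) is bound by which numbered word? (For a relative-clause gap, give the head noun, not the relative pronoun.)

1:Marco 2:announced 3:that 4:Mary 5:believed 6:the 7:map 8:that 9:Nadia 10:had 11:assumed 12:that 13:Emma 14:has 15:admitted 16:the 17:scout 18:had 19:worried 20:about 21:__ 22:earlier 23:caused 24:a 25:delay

The gap at 21 is the prepositional object of "worried", inside a relative clause.
The relative pronoun is "that" (word 8); it is bound by the head noun immediately before it.
Its filler is the head noun "map", at word 7.

7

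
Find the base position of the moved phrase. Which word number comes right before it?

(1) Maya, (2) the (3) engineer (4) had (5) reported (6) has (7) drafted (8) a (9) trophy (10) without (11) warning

The displaced element is "Maya" (word 1).
It is linked across 1 clause boundary (Ø).
It functions as the subject of "drafted", so the gap sits immediately after word 5 ("reported").
Base order: The engineer had reported that Maya has drafted a trophy without warning.

5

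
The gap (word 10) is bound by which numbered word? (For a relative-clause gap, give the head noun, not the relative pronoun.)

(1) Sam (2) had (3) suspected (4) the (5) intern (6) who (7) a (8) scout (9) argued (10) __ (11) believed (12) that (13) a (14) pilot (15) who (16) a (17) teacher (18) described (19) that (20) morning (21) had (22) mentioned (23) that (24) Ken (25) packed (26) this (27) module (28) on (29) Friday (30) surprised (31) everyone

5

The gap at 10 is the subject of "believed", inside a relative clause.
The relative pronoun is "who" (word 6); it is bound by the head noun immediately before it.
Its filler is the head noun "intern", at word 5.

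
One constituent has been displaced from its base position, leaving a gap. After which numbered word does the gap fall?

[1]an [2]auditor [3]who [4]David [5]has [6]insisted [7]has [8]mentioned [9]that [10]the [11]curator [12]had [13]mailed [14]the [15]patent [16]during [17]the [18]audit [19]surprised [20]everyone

6

The displaced element is "an auditor" (word 2).
It is linked across 1 clause boundary (Ø).
It functions as the subject of "mentioned", so the gap sits immediately after word 6 ("insisted").
Base order: David has insisted that an auditor has mentioned that the curator had mailed the patent during the audit.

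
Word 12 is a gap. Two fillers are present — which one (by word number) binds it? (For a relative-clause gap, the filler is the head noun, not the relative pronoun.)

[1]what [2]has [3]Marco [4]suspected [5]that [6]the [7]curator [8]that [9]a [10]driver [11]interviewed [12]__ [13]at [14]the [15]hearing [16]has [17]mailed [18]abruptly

7

The marked gap is inside the relative clause, the direct object of "interviewed".
Its filler is the head noun "curator" (via "that"), at word 7.
(The other dependency links word 1 to a gap after word 17.)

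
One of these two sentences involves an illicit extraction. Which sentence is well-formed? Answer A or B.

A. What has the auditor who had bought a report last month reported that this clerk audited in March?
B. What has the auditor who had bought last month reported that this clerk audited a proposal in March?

A

In B, the wh-phrase is extracted from inside a complex-NP island (relative clause) (introduced by "who"), which blocks movement.
In A, the extraction path crosses only that-complement boundaries, which are transparent.
So A is grammatical.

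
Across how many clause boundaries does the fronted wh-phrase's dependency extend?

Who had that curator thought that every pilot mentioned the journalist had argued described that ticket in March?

3

"who" is extracted from the subject of "described".
Boundaries crossed, outermost first: [that], [Ø], [Ø] — 3 in total.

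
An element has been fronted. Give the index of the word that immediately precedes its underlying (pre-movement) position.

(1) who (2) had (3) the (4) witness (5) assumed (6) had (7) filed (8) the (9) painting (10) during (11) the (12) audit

5

The displaced element is "who" (word 1).
It is linked across 1 clause boundary (Ø).
It functions as the subject of "filed", so the gap sits immediately after word 5 ("assumed").
Base order: The witness had assumed that who had filed the painting during the audit.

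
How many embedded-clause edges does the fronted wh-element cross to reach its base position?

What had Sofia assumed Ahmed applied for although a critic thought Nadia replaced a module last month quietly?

"what" is extracted from the PP object of "applied".
Boundaries crossed, outermost first: [Ø] — 1 in total.

1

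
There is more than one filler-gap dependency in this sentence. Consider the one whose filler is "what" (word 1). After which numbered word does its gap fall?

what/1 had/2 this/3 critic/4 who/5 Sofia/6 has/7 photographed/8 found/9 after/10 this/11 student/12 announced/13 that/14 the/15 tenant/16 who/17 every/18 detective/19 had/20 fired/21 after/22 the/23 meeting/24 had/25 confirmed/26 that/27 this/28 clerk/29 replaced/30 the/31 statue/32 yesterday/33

9

The displaced element is "what" (word 1).
It functions as the direct object of "found", so the gap sits immediately after word 9 ("found").
Base order: This critic who Sofia has photographed had found what after this student announced that the tenant who every detective had fired after the meeting had confirmed that this clerk replaced the statue yesterday.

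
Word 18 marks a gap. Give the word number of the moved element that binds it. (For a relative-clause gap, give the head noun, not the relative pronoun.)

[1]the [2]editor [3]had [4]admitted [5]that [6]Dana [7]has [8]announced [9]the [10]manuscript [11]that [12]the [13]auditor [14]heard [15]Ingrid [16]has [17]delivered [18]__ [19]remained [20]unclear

10

The gap at 18 is the object of "delivered", inside a relative clause.
The relative pronoun is "that" (word 11); it is bound by the head noun immediately before it.
Its filler is the head noun "manuscript", at word 10.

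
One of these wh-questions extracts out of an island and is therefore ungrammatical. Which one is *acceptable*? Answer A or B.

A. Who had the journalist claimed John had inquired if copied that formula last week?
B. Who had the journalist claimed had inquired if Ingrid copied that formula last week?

B

In A, the wh-phrase is extracted from inside a wh-island (introduced by "if"), which blocks movement.
In B, the extraction path crosses only that-complement boundaries, which are transparent.
So B is grammatical.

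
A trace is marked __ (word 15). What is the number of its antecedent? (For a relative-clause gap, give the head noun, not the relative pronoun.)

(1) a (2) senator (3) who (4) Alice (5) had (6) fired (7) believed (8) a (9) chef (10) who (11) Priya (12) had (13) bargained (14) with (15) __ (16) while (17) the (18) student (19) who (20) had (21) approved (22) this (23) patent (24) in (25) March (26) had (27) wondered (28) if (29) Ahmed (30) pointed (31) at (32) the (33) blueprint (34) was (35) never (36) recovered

The gap at 15 is the prepositional object of "bargained", inside a relative clause.
The relative pronoun is "who" (word 10); it is bound by the head noun immediately before it.
Its filler is the head noun "chef", at word 9.

9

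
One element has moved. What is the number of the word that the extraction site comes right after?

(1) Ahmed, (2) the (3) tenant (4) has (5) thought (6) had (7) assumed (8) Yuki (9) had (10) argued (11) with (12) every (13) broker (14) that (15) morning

The displaced element is "Ahmed" (word 1).
It is linked across 1 clause boundary (Ø).
It functions as the subject of "assumed", so the gap sits immediately after word 5 ("thought").
Base order: The tenant has thought that Ahmed had assumed Yuki had argued with every broker that morning.

5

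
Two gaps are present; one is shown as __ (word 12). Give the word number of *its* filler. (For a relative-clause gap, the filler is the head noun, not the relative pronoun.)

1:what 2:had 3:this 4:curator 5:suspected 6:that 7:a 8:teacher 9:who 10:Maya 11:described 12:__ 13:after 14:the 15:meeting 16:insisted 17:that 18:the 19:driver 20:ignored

The marked gap is inside the relative clause, the direct object of "described".
Its filler is the head noun "teacher" (via "who"), at word 8.
(The other dependency links word 1 to a gap after word 20.)

8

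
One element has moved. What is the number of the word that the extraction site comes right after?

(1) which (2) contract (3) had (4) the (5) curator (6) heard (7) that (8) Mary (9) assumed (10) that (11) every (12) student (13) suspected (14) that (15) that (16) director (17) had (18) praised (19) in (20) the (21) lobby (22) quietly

18

The displaced element is "which contract" (word 2).
It is linked across 3 clause boundaries (that → that → that).
It functions as the direct object of "praised", so the gap sits immediately after word 18 ("praised").
Base order: The curator had heard that Mary assumed that every student suspected that that director had praised which contract in the lobby quietly.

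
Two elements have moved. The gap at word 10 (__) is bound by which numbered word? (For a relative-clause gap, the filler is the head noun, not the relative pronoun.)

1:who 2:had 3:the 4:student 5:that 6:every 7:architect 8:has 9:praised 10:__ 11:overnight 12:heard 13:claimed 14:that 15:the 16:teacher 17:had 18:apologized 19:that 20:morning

4

The marked gap is inside the relative clause, the direct object of "praised".
Its filler is the head noun "student" (via "that"), at word 4.
(The other dependency links word 1 to a gap after word 12.)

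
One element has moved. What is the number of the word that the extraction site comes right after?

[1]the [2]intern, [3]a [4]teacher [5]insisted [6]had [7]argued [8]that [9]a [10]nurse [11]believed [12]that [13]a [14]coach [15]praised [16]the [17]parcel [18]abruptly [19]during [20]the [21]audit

The displaced element is "the intern" (word 2).
It is linked across 1 clause boundary (Ø).
It functions as the subject of "argued", so the gap sits immediately after word 5 ("insisted").
Base order: A teacher insisted that the intern had argued that a nurse believed that a coach praised the parcel abruptly during the audit.

5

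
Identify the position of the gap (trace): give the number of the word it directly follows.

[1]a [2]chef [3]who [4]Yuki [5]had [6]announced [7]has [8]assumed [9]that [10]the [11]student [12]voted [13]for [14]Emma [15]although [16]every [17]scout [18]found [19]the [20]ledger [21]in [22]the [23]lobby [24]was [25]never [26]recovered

The displaced element is "a chef" (word 2).
It is linked across 1 clause boundary (Ø).
It functions as the subject of "assumed", so the gap sits immediately after word 6 ("announced").
Base order: Yuki had announced a chef has assumed that the student voted for Emma although every scout found the ledger in the lobby.

6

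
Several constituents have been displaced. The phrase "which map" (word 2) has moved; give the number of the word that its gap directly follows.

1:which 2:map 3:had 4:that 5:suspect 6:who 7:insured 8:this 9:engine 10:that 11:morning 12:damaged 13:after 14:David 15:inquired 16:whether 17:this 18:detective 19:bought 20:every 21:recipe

The displaced element is "which map" (word 2).
It functions as the direct object of "damaged", so the gap sits immediately after word 12 ("damaged").
Base order: That suspect who insured this engine that morning had damaged which map after David inquired whether this detective bought every recipe.

12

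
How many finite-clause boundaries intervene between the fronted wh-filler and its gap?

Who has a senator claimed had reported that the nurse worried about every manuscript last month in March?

"who" is extracted from the subject of "reported".
Boundaries crossed, outermost first: [Ø] — 1 in total.

1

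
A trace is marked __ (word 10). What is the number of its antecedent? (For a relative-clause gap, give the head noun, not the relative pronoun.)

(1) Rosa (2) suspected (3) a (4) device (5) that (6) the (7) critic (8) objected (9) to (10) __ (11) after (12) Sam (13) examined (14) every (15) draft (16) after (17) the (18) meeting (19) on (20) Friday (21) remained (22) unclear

4

The gap at 10 is the prepositional object of "objected", inside a relative clause.
The relative pronoun is "that" (word 5); it is bound by the head noun immediately before it.
Its filler is the head noun "device", at word 4.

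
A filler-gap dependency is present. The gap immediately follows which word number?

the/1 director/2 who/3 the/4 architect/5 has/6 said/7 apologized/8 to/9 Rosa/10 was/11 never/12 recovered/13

The displaced element is "the director" (word 2).
It is linked across 1 clause boundary (Ø).
It functions as the subject of "apologized", so the gap sits immediately after word 7 ("said").
Base order: The architect has said that the director apologized to Rosa.

7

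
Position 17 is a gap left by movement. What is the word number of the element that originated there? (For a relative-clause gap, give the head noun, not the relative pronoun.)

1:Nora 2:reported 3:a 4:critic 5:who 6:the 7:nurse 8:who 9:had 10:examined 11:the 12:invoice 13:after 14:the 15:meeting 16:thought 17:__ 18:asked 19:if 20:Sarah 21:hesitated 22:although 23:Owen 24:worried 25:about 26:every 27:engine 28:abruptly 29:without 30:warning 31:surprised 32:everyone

The gap at 17 is the subject of "asked", inside a relative clause.
The relative pronoun is "who" (word 5); it is bound by the head noun immediately before it.
Its filler is the head noun "critic", at word 4.

4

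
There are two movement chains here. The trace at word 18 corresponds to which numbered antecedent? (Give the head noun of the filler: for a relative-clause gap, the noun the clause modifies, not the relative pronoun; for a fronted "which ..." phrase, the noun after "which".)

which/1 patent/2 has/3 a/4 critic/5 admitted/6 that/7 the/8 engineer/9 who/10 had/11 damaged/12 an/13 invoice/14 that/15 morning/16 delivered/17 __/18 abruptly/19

2

The marked gap is the direct object of "delivered".
Its filler is the fronted wh-phrase "which patent", at word 2.
(The other dependency links word 9 to a gap after word 10.)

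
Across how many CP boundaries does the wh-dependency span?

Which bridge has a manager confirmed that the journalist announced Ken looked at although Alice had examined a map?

"which bridge" is extracted from the PP object of "looked".
Boundaries crossed, outermost first: [that], [Ø] — 2 in total.

2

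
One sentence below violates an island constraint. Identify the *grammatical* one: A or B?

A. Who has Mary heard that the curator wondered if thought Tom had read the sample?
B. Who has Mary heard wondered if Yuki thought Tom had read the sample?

In A, the wh-phrase is extracted from inside a wh-island (introduced by "if"), which blocks movement.
In B, the extraction path crosses only that-complement boundaries, which are transparent.
So B is grammatical.

B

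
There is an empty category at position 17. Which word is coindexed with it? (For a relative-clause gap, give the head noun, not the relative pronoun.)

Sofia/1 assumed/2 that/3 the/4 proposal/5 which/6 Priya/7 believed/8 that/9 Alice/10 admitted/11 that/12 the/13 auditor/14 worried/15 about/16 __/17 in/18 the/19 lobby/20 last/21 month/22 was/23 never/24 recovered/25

5

The gap at 17 is the prepositional object of "worried", inside a relative clause.
The relative pronoun is "which" (word 6); it is bound by the head noun immediately before it.
Its filler is the head noun "proposal", at word 5.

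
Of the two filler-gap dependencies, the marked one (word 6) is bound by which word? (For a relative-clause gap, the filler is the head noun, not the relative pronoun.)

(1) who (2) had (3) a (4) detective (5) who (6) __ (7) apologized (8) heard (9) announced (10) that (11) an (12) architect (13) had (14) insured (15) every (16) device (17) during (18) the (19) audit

The marked gap is inside the relative clause, the subject of "apologized".
Its filler is the head noun "detective" (via "who"), at word 4.
(The other dependency links word 1 to a gap after word 8.)

4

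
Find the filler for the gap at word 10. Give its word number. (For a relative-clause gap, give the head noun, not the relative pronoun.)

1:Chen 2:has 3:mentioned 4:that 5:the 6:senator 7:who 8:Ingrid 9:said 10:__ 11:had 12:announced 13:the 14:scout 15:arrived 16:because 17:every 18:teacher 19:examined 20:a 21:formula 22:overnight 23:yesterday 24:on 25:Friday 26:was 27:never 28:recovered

6

The gap at 10 is the subject of "announced", inside a relative clause.
The relative pronoun is "who" (word 7); it is bound by the head noun immediately before it.
Its filler is the head noun "senator", at word 6.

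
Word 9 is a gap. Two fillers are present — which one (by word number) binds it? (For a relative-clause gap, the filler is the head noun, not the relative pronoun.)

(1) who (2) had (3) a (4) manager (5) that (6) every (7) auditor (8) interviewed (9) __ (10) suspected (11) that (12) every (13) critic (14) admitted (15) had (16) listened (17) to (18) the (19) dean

The marked gap is inside the relative clause, the direct object of "interviewed".
Its filler is the head noun "manager" (via "that"), at word 4.
(The other dependency links word 1 to a gap after word 14.)

4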